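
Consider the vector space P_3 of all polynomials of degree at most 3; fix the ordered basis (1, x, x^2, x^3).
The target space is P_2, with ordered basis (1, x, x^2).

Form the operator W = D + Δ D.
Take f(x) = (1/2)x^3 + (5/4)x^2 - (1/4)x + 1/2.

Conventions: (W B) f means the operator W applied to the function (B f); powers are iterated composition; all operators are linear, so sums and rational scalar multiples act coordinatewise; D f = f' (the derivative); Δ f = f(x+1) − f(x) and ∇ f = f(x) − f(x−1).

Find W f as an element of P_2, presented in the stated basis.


D f = (3/2)x^2 + (5/2)x - 1/4
D f = (3/2)x^2 + (5/2)x - 1/4
Δ D f = 3x + 4
(D + Δ D) f = (3/2)x^2 + (11/2)x + 15/4

g(x) = (3/2)x^2 + (11/2)x + 15/4


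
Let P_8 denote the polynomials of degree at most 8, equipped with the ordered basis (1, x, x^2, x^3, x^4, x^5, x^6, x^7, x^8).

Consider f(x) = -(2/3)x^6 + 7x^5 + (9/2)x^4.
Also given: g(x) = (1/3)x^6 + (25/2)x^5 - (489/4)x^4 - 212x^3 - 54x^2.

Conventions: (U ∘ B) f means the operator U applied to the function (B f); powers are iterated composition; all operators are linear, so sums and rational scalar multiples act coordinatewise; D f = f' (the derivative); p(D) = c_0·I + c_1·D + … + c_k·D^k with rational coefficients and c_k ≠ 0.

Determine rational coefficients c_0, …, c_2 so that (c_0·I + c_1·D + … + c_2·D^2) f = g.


D^0 f = -(2/3)x^6 + 7x^5 + (9/2)x^4
D^1 f = -4x^5 + 35x^4 + 18x^3
D^2 f = -20x^4 + 140x^3 + 54x^2
matching coefficients of g against c_0 f + c_1 Df + … from the top degree down determines the c_i
solution: c_0 = -1/2, c_1 = -4, c_2 = -1

p(D) = -(1/2)·I − 4·D − D^2, i.e. c_0 = -1/2, c_1 = -4, c_2 = -1


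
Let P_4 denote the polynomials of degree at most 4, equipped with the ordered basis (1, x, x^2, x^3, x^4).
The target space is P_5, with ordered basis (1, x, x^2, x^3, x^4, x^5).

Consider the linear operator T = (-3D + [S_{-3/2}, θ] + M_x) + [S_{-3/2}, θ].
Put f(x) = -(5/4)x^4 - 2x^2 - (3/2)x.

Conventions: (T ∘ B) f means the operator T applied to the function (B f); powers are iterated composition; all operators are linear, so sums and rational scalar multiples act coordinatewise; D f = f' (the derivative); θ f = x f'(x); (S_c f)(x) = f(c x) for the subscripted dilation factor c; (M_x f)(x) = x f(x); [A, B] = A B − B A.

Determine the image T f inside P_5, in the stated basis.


D f = -5x^3 - 4x - 3/2
(-3D) f = 15x^3 + 12x + 9/2
θ f = -5x^4 - 4x^2 - (3/2)x
S_{-3/2} θ f = -(405/16)x^4 - 9x^2 + (9/4)x
S_{-3/2} f = -(405/64)x^4 - (9/2)x^2 + (9/4)x
θ S_{-3/2} f = -(405/16)x^4 - 9x^2 + (9/4)x
[S_{-3/2}, θ] f = 0
M_x f = -(5/4)x^5 - 2x^3 - (3/2)x^2
(-3D + [S_{-3/2}, θ] + M_x) f = -(5/4)x^5 + 13x^3 - (3/2)x^2 + 12x + 9/2
θ f = -5x^4 - 4x^2 - (3/2)x
S_{-3/2} θ f = -(405/16)x^4 - 9x^2 + (9/4)x
S_{-3/2} f = -(405/64)x^4 - (9/2)x^2 + (9/4)x
θ S_{-3/2} f = -(405/16)x^4 - 9x^2 + (9/4)x
[S_{-3/2}, θ] f = 0
((-3D + [S_{-3/2}, θ] + M_x) + [S_{-3/2}, θ]) f = -(5/4)x^5 + 13x^3 - (3/2)x^2 + 12x + 9/2

the image equals g(x) = -(5/4)x^5 + 13x^3 - (3/2)x^2 + 12x + 9/2


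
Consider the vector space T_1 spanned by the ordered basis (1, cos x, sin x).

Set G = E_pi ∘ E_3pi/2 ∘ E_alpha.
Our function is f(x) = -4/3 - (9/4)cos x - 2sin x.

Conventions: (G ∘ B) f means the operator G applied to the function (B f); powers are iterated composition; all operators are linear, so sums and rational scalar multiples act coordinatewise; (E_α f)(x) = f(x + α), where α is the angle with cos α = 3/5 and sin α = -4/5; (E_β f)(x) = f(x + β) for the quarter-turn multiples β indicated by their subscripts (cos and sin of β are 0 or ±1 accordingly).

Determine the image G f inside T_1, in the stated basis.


the image equals g(x) = -4/3 - 3cos x - (1/4)sin x

E_alpha f = -4/3 + (1/4)cos x - 3sin x
E_3pi/2 E_alpha f = -4/3 + 3cos x + (1/4)sin x
E_pi E_3pi/2 E_alpha f = -4/3 - 3cos x - (1/4)sin x


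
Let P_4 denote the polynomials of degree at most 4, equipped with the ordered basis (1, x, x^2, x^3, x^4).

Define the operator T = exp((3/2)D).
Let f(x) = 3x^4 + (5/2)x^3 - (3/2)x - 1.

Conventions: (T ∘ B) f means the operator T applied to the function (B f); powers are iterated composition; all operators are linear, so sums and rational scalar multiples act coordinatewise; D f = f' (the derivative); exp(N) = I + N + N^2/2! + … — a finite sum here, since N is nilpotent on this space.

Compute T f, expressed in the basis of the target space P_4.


the result is g(x) = 3x^4 + (41/2)x^3 + (207/4)x^2 + (447/8)x + 163/8

order-1 term: 18x^3 + (45/4)x^2 - 9/4
order-2 term: (81/2)x^2 + (135/8)x
order-3 term: (81/2)x + 135/16
order-4 term: 243/16
the series for exp((3/2)D) f terminates at order 4
exp((3/2)D) f = 3x^4 + (41/2)x^3 + (207/4)x^2 + (447/8)x + 163/8


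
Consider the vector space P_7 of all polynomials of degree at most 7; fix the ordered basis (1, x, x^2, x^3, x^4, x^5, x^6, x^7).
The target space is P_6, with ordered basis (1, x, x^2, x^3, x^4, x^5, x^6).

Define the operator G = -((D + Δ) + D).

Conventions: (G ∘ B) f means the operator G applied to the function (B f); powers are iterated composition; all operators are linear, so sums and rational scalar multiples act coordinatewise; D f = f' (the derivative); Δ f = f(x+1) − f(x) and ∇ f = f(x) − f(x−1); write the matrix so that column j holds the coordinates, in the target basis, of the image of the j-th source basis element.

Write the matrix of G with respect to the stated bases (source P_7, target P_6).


image of 1: 0
image of x: -3
image of x^2: -6x - 1
image of x^3: -9x^2 - 3x - 1
image of x^4: -12x^3 - 6x^2 - 4x - 1
image of x^5: -15x^4 - 10x^3 - 10x^2 - 5x - 1
image of x^6: -18x^5 - 15x^4 - 20x^3 - 15x^2 - 6x - 1
image of x^7: -21x^6 - 21x^5 - 35x^4 - 35x^3 - 21x^2 - 7x - 1
each image's coordinates form column j of the matrix

the matrix is [[0, -3, -1, -1, -1, -1, -1, -1]; [0, 0, -6, -3, -4, -5, -6, -7]; [0, 0, 0, -9, -6, -10, -15, -21]; [0, 0, 0, 0, -12, -10, -20, -35]; [0, 0, 0, 0, 0, -15, -15, -35]; [0, 0, 0, 0, 0, 0, -18, -21]; [0, 0, 0, 0, 0, 0, 0, -21]] (rows listed top to bottom)


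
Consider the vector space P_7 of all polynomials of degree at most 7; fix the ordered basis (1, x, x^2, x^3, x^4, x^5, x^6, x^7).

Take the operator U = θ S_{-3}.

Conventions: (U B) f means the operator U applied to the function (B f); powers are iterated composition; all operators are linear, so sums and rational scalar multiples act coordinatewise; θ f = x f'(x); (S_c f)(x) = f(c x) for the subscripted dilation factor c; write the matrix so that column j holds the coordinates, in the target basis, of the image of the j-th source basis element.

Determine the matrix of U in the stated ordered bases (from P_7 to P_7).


image of 1: 0
image of x: -3x
image of x^2: 18x^2
image of x^3: -81x^3
image of x^4: 324x^4
image of x^5: -1215x^5
image of x^6: 4374x^6
image of x^7: -15309x^7
each image's coordinates form column j of the matrix

the matrix is [[0, 0, 0, 0, 0, 0, 0, 0]; [0, -3, 0, 0, 0, 0, 0, 0]; [0, 0, 18, 0, 0, 0, 0, 0]; [0, 0, 0, -81, 0, 0, 0, 0]; [0, 0, 0, 0, 324, 0, 0, 0]; [0, 0, 0, 0, 0, -1215, 0, 0]; [0, 0, 0, 0, 0, 0, 4374, 0]; [0, 0, 0, 0, 0, 0, 0, -15309]] (rows listed top to bottom)


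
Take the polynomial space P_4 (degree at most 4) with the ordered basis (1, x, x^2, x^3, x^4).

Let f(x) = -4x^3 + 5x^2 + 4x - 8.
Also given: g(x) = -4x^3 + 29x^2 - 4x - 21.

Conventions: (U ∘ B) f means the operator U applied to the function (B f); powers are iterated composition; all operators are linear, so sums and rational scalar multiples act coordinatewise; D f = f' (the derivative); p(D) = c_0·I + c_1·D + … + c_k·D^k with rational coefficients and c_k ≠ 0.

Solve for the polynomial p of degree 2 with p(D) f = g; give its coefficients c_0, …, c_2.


p(D) = I − 2·D − (1/2)·D^2, i.e. c_0 = 1, c_1 = -2, c_2 = -1/2

D^0 f = -4x^3 + 5x^2 + 4x - 8
D^1 f = -12x^2 + 10x + 4
D^2 f = -24x + 10
matching coefficients of g against c_0 f + c_1 Df + … from the top degree down determines the c_i
solution: c_0 = 1, c_1 = -2, c_2 = -1/2


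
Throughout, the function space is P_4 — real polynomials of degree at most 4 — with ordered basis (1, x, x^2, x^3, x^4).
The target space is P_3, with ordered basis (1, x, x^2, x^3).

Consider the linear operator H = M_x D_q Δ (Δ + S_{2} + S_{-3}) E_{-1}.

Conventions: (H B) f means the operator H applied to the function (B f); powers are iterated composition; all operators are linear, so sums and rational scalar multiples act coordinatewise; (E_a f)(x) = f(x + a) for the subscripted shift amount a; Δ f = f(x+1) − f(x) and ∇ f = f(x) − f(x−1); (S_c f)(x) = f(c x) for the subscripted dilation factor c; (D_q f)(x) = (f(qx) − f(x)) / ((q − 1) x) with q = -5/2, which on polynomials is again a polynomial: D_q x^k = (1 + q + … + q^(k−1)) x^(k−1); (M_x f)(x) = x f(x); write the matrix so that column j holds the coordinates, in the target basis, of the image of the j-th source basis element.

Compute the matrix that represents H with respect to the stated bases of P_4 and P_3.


the matrix is [[0, 0, 0, 0, 0]; [0, 0, 26, -129, 772]; [0, 0, 0, 171/2, -1233]; [0, 0, 0, 0, 1843]] (rows listed top to bottom)

image of 1: 0
image of x: 0
image of x^2: 26x
image of x^3: (171/2)x^2 - 129x
image of x^4: 1843x^3 - 1233x^2 + 772x
each image's coordinates form column j of the matrix


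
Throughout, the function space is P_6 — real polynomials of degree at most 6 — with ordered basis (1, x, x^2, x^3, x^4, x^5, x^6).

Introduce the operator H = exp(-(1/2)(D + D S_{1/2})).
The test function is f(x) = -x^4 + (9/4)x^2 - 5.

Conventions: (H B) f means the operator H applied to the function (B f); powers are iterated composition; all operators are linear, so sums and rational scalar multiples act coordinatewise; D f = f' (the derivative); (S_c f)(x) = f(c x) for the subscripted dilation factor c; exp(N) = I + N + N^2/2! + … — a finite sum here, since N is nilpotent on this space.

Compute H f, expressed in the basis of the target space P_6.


the result is g(x) = -x^4 + (17/8)x^3 + (117/256)x^2 - (2115/1024)x - 66935/16384

order-1 term: (17/8)x^3 - (45/16)x
order-2 term: -(459/256)x^2 + 135/128
order-3 term: (765/1024)x
order-4 term: -2295/16384
the series for exp(-(1/2)(D + D S_{1/2})) f terminates at order 4
exp(-(1/2)(D + D S_{1/2})) f = -x^4 + (17/8)x^3 + (117/256)x^2 - (2115/1024)x - 66935/16384


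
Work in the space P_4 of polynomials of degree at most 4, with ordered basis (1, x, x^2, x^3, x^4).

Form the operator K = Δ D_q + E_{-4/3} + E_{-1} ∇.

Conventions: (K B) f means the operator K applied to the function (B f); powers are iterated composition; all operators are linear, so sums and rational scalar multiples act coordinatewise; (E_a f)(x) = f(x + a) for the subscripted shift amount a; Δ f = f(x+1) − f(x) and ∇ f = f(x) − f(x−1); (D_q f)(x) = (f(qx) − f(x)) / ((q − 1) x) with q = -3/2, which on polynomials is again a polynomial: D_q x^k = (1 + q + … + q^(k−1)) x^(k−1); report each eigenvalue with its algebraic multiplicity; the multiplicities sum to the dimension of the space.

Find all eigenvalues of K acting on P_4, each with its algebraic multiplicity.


λ = 1 (multiplicity 5)

image of 1: 1
image of x: x - 1/3
image of x^2: x^2 - (2/3)x - 31/18
image of x^3: x^3 - x^2 - (1/6)x + 689/108
image of x^4: x^4 - (4/3)x^3 - (293/24)x^2 + (2947/216)x - 8725/648
the matrix is upper triangular; its diagonal is (1, 1, 1, 1, 1)
for a triangular matrix the eigenvalues are the diagonal entries, with algebraic multiplicity their repetition count


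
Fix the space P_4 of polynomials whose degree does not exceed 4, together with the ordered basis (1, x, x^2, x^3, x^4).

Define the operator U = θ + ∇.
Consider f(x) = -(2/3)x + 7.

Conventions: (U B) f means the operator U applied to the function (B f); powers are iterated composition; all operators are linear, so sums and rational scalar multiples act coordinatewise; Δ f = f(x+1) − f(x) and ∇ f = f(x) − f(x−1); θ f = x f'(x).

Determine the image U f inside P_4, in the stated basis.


the image equals g(x) = -(2/3)x - 2/3

θ f = -(2/3)x
∇ f = -2/3
(θ + ∇) f = -(2/3)x - 2/3


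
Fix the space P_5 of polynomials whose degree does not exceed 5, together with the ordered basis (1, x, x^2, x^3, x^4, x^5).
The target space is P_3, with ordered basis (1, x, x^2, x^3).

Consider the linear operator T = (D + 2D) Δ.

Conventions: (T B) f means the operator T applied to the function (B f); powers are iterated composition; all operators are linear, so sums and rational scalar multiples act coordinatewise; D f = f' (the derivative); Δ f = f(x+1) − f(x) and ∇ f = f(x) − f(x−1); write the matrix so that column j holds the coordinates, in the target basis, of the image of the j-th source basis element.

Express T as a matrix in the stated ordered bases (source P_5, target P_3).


the matrix is [[0, 0, 6, 9, 12, 15]; [0, 0, 0, 18, 36, 60]; [0, 0, 0, 0, 36, 90]; [0, 0, 0, 0, 0, 60]] (rows listed top to bottom)

image of 1: 0
image of x: 0
image of x^2: 6
image of x^3: 18x + 9
image of x^4: 36x^2 + 36x + 12
image of x^5: 60x^3 + 90x^2 + 60x + 15
each image's coordinates form column j of the matrix


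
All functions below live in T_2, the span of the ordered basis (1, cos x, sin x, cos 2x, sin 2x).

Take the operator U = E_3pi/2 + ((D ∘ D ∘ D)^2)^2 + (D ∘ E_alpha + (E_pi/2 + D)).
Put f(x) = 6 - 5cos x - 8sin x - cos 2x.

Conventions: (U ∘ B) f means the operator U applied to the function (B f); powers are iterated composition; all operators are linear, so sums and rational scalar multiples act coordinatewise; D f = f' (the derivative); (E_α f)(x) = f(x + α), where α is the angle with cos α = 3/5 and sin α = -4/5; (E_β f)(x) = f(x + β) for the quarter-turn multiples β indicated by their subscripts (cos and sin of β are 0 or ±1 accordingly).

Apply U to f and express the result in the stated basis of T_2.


g(x) = 12 - (109/5)cos x - (32/5)sin x - (102398/25)cos 2x + (36/25)sin 2x

E_3pi/2 f = 6 + 8cos x - 5sin x + cos 2x
D f = -8cos x + 5sin x + 2sin 2x
D D f = 5cos x + 8sin x + 4cos 2x
D D D f = 8cos x - 5sin x - 8sin 2x
D (D ∘ D ∘ D) f = -5cos x - 8sin x - 16cos 2x
D D (D ∘ D ∘ D) f = -8cos x + 5sin x + 32sin 2x
D D D (D ∘ D ∘ D) f = 5cos x + 8sin x + 64cos 2x
D (D ∘ D ∘ D)^2 f = 8cos x - 5sin x - 128sin 2x
D D (D ∘ D ∘ D)^2 f = -5cos x - 8sin x - 256cos 2x
D D D (D ∘ D ∘ D)^2 f = -8cos x + 5sin x + 512sin 2x
D (D ∘ D ∘ D) (D ∘ D ∘ D)^2 f = 5cos x + 8sin x + 1024cos 2x
D D (D ∘ D ∘ D) (D ∘ D ∘ D)^2 f = 8cos x - 5sin x - 2048sin 2x
D D D (D ∘ D ∘ D) (D ∘ D ∘ D)^2 f = -5cos x - 8sin x - 4096cos 2x
E_alpha f = 6 + (17/5)cos x - (44/5)sin x + (7/25)cos 2x - (24/25)sin 2x
D E_alpha f = -(44/5)cos x - (17/5)sin x - (48/25)cos 2x - (14/25)sin 2x
E_pi/2 f = 6 - 8cos x + 5sin x + cos 2x
D f = -8cos x + 5sin x + 2sin 2x
(E_pi/2 + D) f = 6 - 16cos x + 10sin x + cos 2x + 2sin 2x
(D ∘ E_alpha + (E_pi/2 + D)) f = 6 - (124/5)cos x + (33/5)sin x - (23/25)cos 2x + (36/25)sin 2x
(E_3pi/2 + ((D ∘ D ∘ D)^2)^2 + (D ∘ E_alpha + (E_pi/2 + D))) f = 12 - (109/5)cos x - (32/5)sin x - (102398/25)cos 2x + (36/25)sin 2x


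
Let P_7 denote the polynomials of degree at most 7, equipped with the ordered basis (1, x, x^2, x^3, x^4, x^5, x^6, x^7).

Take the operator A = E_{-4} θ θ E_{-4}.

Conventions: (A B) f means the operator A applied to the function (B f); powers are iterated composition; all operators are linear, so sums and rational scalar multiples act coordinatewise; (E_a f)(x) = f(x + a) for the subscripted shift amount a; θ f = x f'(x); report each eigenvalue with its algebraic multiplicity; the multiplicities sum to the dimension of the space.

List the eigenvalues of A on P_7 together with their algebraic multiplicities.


λ = 0 (multiplicity 1), λ = 1 (multiplicity 1), λ = 4 (multiplicity 1), λ = 9 (multiplicity 1), λ = 16 (multiplicity 1), λ = 25 (multiplicity 1), λ = 36 (multiplicity 1), λ = 49 (multiplicity 1)

image of 1: 0
image of x: x - 4
image of x^2: 4x^2 - 40x + 96
image of x^3: 9x^3 - 156x^2 + 864x - 1536
image of x^4: 16x^4 - 400x^3 + 3648x^2 - 14336x + 20480
image of x^5: 25x^5 - 820x^4 + 10560x^3 - 66560x^2 + 204800x - 245760
image of x^6: 36x^6 - 1464x^5 + 24480x^4 - 215040x^3 + 1044480x^2 - 2654208x + 2752512
image of x^7: 49x^7 - 2380x^6 + 49056x^5 - 555520x^4 + 3727360x^3 - 14794752x^2 + 32112640x - 29360128
the matrix is upper triangular; its diagonal is (0, 1, 4, 9, 16, 25, 36, 49)
for a triangular matrix the eigenvalues are the diagonal entries, with algebraic multiplicity their repetition count


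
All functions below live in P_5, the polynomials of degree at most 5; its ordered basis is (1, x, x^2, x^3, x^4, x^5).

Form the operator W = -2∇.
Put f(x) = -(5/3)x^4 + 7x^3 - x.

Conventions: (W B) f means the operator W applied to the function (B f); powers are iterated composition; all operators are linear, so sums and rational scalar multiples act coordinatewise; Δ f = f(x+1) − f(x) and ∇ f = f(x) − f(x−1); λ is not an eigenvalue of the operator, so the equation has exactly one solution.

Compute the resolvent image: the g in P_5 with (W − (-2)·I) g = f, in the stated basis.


the result is g(x) = -(5/6)x^4 + (1/6)x^3 + (11/2)x^2 + (20/3)x + 13/6

write g with unknown coordinates in the stated basis and equate coefficients in (W − (-2)·I) g = f
solving from the highest basis element down gives g = -(5/6)x^4 + (1/6)x^3 + (11/2)x^2 + (20/3)x + 13/6
check: W g = (20/3)x^3 - 11x^2 - (43/3)x - 13/3
so W g − (-2)·g = -(5/3)x^4 + 7x^3 - x = f ✓


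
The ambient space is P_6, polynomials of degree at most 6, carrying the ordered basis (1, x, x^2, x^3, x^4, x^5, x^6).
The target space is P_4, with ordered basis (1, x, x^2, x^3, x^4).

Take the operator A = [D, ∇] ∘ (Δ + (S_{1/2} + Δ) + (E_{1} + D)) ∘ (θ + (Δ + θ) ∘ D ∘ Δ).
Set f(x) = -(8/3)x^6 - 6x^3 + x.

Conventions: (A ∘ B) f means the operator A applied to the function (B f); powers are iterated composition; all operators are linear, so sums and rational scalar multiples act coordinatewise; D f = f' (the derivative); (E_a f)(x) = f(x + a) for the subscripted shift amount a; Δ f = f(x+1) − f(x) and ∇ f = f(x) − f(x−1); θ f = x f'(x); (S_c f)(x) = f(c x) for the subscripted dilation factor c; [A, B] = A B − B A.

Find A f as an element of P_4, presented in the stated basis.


the result is g(x) = 0

θ f = -16x^6 - 18x^3 + x
Δ f = -16x^5 - 40x^4 - (160/3)x^3 - 58x^2 - 34x - 23/3
D Δ f = -80x^4 - 160x^3 - 160x^2 - 116x - 34
Δ D Δ f = -320x^3 - 960x^2 - 1120x - 516
θ D Δ f = -320x^4 - 480x^3 - 320x^2 - 116x
(Δ + θ) D Δ f = -320x^4 - 800x^3 - 1280x^2 - 1236x - 516
(θ + (Δ + θ) ∘ D ∘ Δ) f = -16x^6 - 320x^4 - 818x^3 - 1280x^2 - 1235x - 516
Δ (θ + (Δ + θ) ∘ D ∘ Δ) f = -96x^5 - 240x^4 - 1600x^3 - 4614x^2 - 6390x - 3669
S_{1/2} (θ + (Δ + θ) ∘ D ∘ Δ) f = -(1/4)x^6 - 20x^4 - (409/4)x^3 - 320x^2 - (1235/2)x - 516
Δ (θ + (Δ + θ) ∘ D ∘ Δ) f = -96x^5 - 240x^4 - 1600x^3 - 4614x^2 - 6390x - 3669
(S_{1/2} + Δ) (θ + (Δ + θ) ∘ D ∘ Δ) f = -(1/4)x^6 - 96x^5 - 260x^4 - (6809/4)x^3 - 4934x^2 - (14015/2)x - 4185
E_{1} (θ + (Δ + θ) ∘ D ∘ Δ) f = -16x^6 - 96x^5 - 560x^4 - 2418x^3 - 5894x^2 - 7625x - 4185
D (θ + (Δ + θ) ∘ D ∘ Δ) f = -96x^5 - 1280x^3 - 2454x^2 - 2560x - 1235
(E_{1} + D) (θ + (Δ + θ) ∘ D ∘ Δ) f = -16x^6 - 192x^5 - 560x^4 - 3698x^3 - 8348x^2 - 10185x - 5420
(Δ + (S_{1/2} + Δ) + (E_{1} + D)) (θ + (Δ + θ) ∘ D ∘ Δ) f = -(65/4)x^6 - 384x^5 - 1060x^4 - (28001/4)x^3 - 17896x^2 - (47165/2)x - 13274
∇ (Δ + (S_{1/2} + Δ) + (E_{1} + D)) (θ + (Δ + θ) ∘ D ∘ Δ) f = -(195/2)x^5 - (6705/4)x^4 - 725x^3 - 18237x^2 - (68835/4)x - 23989/2
D ∇ (Δ + (S_{1/2} + Δ) + (E_{1} + D)) (θ + (Δ + θ) ∘ D ∘ Δ) f = -(975/2)x^4 - 6705x^3 - 2175x^2 - 36474x - 68835/4
D (Δ + (S_{1/2} + Δ) + (E_{1} + D)) (θ + (Δ + θ) ∘ D ∘ Δ) f = -(195/2)x^5 - 1920x^4 - 4240x^3 - (84003/4)x^2 - 35792x - 47165/2
∇ D (Δ + (S_{1/2} + Δ) + (E_{1} + D)) (θ + (Δ + θ) ∘ D ∘ Δ) f = -(975/2)x^4 - 6705x^3 - 2175x^2 - 36474x - 68835/4
[D, ∇] (Δ + (S_{1/2} + Δ) + (E_{1} + D)) (θ + (Δ + θ) ∘ D ∘ Δ) f = 0


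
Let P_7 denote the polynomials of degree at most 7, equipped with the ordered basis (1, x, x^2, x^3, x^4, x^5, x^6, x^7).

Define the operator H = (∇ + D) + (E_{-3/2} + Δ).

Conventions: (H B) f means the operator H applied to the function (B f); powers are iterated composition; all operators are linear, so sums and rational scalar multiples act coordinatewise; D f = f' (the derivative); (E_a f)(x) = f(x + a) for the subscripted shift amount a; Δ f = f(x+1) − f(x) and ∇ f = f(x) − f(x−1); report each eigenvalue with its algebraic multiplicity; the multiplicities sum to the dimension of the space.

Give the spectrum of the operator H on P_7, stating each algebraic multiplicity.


λ = 1 (multiplicity 8)

image of 1: 1
image of x: x + 3/2
image of x^2: x^2 + 3x + 9/4
image of x^3: x^3 + (9/2)x^2 + (27/4)x - 11/8
image of x^4: x^4 + 6x^3 + (27/2)x^2 - (11/2)x + 81/16
image of x^5: x^5 + (15/2)x^4 + (45/2)x^3 - (55/4)x^2 + (405/16)x - 179/32
image of x^6: x^6 + 9x^5 + (135/4)x^4 - (55/2)x^3 + (1215/16)x^2 - (537/16)x + 729/64
image of x^7: x^7 + (21/2)x^6 + (189/4)x^5 - (385/8)x^4 + (2835/16)x^3 - (3759/32)x^2 + (5103/64)x - 1931/128
the matrix is upper triangular; its diagonal is (1, 1, 1, 1, 1, 1, 1, 1)
for a triangular matrix the eigenvalues are the diagonal entries, with algebraic multiplicity their repetition count


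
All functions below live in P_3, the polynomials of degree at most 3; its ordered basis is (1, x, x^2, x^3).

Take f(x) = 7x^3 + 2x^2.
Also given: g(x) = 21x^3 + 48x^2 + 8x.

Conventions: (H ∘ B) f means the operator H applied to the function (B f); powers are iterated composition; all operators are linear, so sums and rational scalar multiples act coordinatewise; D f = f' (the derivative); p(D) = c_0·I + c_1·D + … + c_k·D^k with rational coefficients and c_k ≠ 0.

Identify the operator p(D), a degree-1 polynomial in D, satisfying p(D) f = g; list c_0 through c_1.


D^0 f = 7x^3 + 2x^2
D^1 f = 21x^2 + 4x
matching coefficients of g against c_0 f + c_1 Df + … from the top degree down determines the c_i
solution: c_0 = 3, c_1 = 2

c_0 = 3, c_1 = 2


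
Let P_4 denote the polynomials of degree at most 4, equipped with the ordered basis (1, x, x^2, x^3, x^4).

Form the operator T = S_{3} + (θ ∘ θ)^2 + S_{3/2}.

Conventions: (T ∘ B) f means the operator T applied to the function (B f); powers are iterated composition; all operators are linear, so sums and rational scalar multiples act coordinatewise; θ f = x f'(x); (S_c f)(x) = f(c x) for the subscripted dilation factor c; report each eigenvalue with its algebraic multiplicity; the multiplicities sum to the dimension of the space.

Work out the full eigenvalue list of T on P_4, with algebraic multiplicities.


λ = 2 (multiplicity 1), λ = 11/2 (multiplicity 1), λ = 109/4 (multiplicity 1), λ = 891/8 (multiplicity 1), λ = 5473/16 (multiplicity 1)

image of 1: 2
image of x: (11/2)x
image of x^2: (109/4)x^2
image of x^3: (891/8)x^3
image of x^4: (5473/16)x^4
the matrix is upper triangular; its diagonal is (2, 11/2, 109/4, 891/8, 5473/16)
for a triangular matrix the eigenvalues are the diagonal entries, with algebraic multiplicity their repetition count


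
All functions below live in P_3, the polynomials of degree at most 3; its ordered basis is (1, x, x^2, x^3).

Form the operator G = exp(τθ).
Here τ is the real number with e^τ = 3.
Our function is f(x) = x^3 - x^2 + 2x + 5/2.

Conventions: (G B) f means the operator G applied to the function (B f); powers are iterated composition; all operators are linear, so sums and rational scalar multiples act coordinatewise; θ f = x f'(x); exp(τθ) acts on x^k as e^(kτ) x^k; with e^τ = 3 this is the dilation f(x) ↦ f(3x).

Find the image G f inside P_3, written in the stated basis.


g(x) = 27x^3 - 9x^2 + 6x + 5/2

exp(τθ) x^k = e^(kτ) x^k; with e^τ = 3 this sends x^k to 3^k x^k
x ↦ 3 x
x^2 ↦ 9 x^2
x^3 ↦ 27 x^3
applying this coordinatewise to f: exp(τθ) f = 27x^3 - 9x^2 + 6x + 5/2


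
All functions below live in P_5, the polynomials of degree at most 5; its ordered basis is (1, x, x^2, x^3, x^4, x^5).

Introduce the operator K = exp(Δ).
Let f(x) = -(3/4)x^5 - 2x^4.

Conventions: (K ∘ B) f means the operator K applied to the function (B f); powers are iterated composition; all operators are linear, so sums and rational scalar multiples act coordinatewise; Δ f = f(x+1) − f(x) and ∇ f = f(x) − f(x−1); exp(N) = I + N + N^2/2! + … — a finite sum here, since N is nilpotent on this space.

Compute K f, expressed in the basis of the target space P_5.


order-1 term: -(15/4)x^4 - (31/2)x^3 - (39/2)x^2 - (47/4)x - 11/4
order-2 term: -(15/2)x^3 - (69/2)x^2 - (201/4)x - 101/4
order-3 term: -(15/2)x^2 - (61/2)x - 123/4
order-4 term: -(15/4)x - 19/2
order-5 term: -3/4
the series for exp(Δ) f terminates at order 5
exp(Δ) f = -(3/4)x^5 - (23/4)x^4 - 23x^3 - (123/2)x^2 - (385/4)x - 69

the image equals g(x) = -(3/4)x^5 - (23/4)x^4 - 23x^3 - (123/2)x^2 - (385/4)x - 69


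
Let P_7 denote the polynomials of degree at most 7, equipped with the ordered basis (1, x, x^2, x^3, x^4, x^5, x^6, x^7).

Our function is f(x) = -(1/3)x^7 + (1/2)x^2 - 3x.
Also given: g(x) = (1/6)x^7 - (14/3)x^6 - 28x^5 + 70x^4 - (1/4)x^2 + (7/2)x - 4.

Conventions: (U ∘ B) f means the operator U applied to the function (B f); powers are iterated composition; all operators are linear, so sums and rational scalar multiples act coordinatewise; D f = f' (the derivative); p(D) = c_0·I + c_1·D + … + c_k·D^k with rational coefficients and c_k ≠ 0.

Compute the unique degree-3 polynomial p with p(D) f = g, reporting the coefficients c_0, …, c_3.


p(D) = -(1/2)·I + 2·D + 2·D^2 − D^3, i.e. c_0 = -1/2, c_1 = 2, c_2 = 2, c_3 = -1

D^0 f = -(1/3)x^7 + (1/2)x^2 - 3x
D^1 f = -(7/3)x^6 + x - 3
D^2 f = -14x^5 + 1
D^3 f = -70x^4
matching coefficients of g against c_0 f + c_1 Df + … from the top degree down determines the c_i
solution: c_0 = -1/2, c_1 = 2, c_2 = 2, c_3 = -1


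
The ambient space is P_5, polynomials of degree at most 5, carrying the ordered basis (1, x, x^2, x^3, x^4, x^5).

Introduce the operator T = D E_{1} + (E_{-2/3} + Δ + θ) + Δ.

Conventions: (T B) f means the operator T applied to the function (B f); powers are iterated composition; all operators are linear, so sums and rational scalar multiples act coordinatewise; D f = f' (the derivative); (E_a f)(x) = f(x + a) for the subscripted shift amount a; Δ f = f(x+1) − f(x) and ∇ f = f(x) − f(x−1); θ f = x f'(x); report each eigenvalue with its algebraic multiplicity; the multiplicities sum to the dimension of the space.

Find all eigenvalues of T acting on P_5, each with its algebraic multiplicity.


image of 1: 1
image of x: 2x + 7/3
image of x^2: 3x^2 + (14/3)x + 40/9
image of x^3: 4x^3 + 7x^2 + (40/3)x + 127/27
image of x^4: 5x^4 + (28/3)x^3 + (80/3)x^2 + (508/27)x + 502/81
image of x^5: 6x^5 + (35/3)x^4 + (400/9)x^3 + (1270/27)x^2 + (2510/81)x + 1669/243
the matrix is upper triangular; its diagonal is (1, 2, 3, 4, 5, 6)
for a triangular matrix the eigenvalues are the diagonal entries, with algebraic multiplicity their repetition count

λ = 1 (multiplicity 1), λ = 2 (multiplicity 1), λ = 3 (multiplicity 1), λ = 4 (multiplicity 1), λ = 5 (multiplicity 1), λ = 6 (multiplicity 1)


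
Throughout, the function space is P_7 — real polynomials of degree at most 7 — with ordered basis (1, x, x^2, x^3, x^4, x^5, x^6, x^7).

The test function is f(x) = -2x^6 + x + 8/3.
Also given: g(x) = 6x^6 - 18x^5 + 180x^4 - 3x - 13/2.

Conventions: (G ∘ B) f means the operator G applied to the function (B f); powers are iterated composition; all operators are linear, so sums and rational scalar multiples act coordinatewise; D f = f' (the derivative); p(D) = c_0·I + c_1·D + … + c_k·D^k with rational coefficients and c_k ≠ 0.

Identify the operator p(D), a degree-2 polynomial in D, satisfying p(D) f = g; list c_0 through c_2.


p(D) = -3·I + (3/2)·D − 3·D^2, i.e. c_0 = -3, c_1 = 3/2, c_2 = -3

D^0 f = -2x^6 + x + 8/3
D^1 f = -12x^5 + 1
D^2 f = -60x^4
matching coefficients of g against c_0 f + c_1 Df + … from the top degree down determines the c_i
solution: c_0 = -3, c_1 = 3/2, c_2 = -3


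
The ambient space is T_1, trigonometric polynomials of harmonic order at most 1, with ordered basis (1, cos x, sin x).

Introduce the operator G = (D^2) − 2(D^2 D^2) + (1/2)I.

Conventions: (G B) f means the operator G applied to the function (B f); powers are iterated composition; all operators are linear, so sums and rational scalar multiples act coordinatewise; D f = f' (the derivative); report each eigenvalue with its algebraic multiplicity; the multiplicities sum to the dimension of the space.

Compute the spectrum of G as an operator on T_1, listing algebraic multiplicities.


λ = -5/2 (multiplicity 2), λ = 1/2 (multiplicity 1)

image of 1: 1/2
image of cos x: -(5/2)cos x
image of sin x: -(5/2)sin x
the matrix is diagonal; its diagonal is (1/2, -5/2, -5/2)
for a triangular matrix the eigenvalues are the diagonal entries, with algebraic multiplicity their repetition count


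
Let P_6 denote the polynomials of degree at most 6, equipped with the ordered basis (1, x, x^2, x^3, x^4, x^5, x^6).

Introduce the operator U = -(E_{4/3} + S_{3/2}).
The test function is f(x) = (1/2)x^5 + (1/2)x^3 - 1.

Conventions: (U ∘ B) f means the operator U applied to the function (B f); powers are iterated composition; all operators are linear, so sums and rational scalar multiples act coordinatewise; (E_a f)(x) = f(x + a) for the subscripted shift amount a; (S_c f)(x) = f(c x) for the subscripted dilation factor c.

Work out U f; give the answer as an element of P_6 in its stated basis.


E_{4/3} f = (1/2)x^5 + (10/3)x^4 + (169/18)x^3 + (374/27)x^2 + (856/81)x + 557/243
S_{3/2} f = (243/64)x^5 + (27/16)x^3 - 1
(E_{4/3} + S_{3/2}) f = (275/64)x^5 + (10/3)x^4 + (1595/144)x^3 + (374/27)x^2 + (856/81)x + 314/243
(-(E_{4/3} + S_{3/2})) f = -(275/64)x^5 - (10/3)x^4 - (1595/144)x^3 - (374/27)x^2 - (856/81)x - 314/243

the result is g(x) = -(275/64)x^5 - (10/3)x^4 - (1595/144)x^3 - (374/27)x^2 - (856/81)x - 314/243


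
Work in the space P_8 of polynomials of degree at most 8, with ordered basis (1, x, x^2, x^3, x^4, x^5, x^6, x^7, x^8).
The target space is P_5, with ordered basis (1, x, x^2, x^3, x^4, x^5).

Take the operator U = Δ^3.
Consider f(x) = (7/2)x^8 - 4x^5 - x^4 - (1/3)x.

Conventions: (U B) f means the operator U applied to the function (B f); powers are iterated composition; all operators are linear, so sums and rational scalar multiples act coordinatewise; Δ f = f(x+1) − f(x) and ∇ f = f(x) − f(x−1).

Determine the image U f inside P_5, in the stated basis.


Δ f = 28x^7 + 98x^6 + 196x^5 + 225x^4 + 152x^3 + 52x^2 + 4x - 11/6
Δ Δ f = 196x^6 + 1176x^5 + 3430x^4 + 5800x^3 + 5824x^2 + 3224x + 755
Δ Δ Δ f = 1176x^5 + 8820x^4 + 29400x^3 + 52680x^2 + 49824x + 19650

the result is g(x) = 1176x^5 + 8820x^4 + 29400x^3 + 52680x^2 + 49824x + 19650


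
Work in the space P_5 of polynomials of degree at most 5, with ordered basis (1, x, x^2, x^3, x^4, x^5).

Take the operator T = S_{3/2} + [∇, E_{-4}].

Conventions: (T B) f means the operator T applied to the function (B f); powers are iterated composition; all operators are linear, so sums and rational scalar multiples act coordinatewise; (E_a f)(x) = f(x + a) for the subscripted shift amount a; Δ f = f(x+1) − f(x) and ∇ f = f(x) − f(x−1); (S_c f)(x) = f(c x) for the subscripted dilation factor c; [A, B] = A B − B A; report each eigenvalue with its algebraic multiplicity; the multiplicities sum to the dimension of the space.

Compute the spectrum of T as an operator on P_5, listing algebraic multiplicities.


image of 1: 1
image of x: (3/2)x
image of x^2: (9/4)x^2
image of x^3: (27/8)x^3
image of x^4: (81/16)x^4
image of x^5: (243/32)x^5
the matrix is upper triangular; its diagonal is (1, 3/2, 9/4, 27/8, 81/16, 243/32)
for a triangular matrix the eigenvalues are the diagonal entries, with algebraic multiplicity their repetition count

λ = 1 (multiplicity 1), λ = 3/2 (multiplicity 1), λ = 9/4 (multiplicity 1), λ = 27/8 (multiplicity 1), λ = 81/16 (multiplicity 1), λ = 243/32 (multiplicity 1)


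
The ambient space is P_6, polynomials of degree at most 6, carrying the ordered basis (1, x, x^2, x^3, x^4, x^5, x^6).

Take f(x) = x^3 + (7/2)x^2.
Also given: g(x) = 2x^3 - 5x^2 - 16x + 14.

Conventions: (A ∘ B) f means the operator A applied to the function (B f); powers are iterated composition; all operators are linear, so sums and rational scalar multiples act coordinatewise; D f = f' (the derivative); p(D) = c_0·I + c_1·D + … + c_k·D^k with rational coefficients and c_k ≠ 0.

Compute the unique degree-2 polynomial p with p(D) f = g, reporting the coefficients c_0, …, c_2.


c_0 = 2, c_1 = -4, c_2 = 2

D^0 f = x^3 + (7/2)x^2
D^1 f = 3x^2 + 7x
D^2 f = 6x + 7
matching coefficients of g against c_0 f + c_1 Df + … from the top degree down determines the c_i
solution: c_0 = 2, c_1 = -4, c_2 = 2


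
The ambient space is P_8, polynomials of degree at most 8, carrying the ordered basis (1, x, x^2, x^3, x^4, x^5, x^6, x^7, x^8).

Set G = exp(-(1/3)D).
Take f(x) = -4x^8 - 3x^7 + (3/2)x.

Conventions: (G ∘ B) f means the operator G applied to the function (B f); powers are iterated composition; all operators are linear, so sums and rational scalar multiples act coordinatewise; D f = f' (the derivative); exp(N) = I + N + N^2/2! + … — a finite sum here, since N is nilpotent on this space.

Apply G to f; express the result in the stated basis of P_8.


g(x) = -4x^8 + (23/3)x^7 - (49/9)x^6 + (35/27)x^5 + (35/81)x^4 - (91/243)x^3 + (77/729)x^2 + (6499/4374)x - 6551/13122

order-1 term: (32/3)x^7 + 7x^6 - 1/2
order-2 term: -(112/9)x^6 - 7x^5
order-3 term: (224/27)x^5 + (35/9)x^4
order-4 term: -(280/81)x^4 - (35/27)x^3
order-5 term: (224/243)x^3 + (7/27)x^2
order-6 term: -(112/729)x^2 - (7/243)x
order-7 term: (32/2187)x + 1/729
order-8 term: -4/6561
the series for exp(-(1/3)D) f terminates at order 8
exp(-(1/3)D) f = -4x^8 + (23/3)x^7 - (49/9)x^6 + (35/27)x^5 + (35/81)x^4 - (91/243)x^3 + (77/729)x^2 + (6499/4374)x - 6551/13122


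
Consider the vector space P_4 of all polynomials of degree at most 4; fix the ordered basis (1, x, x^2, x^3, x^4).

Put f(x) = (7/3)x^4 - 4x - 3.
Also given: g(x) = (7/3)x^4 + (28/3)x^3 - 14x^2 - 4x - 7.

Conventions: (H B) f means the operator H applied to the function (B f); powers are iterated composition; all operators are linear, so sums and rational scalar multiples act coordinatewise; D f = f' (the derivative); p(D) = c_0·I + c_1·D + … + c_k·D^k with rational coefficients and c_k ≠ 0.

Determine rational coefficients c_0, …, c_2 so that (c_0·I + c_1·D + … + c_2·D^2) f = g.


D^0 f = (7/3)x^4 - 4x - 3
D^1 f = (28/3)x^3 - 4
D^2 f = 28x^2
matching coefficients of g against c_0 f + c_1 Df + … from the top degree down determines the c_i
solution: c_0 = 1, c_1 = 1, c_2 = -1/2

p(D) = I + D − (1/2)·D^2, i.e. c_0 = 1, c_1 = 1, c_2 = -1/2


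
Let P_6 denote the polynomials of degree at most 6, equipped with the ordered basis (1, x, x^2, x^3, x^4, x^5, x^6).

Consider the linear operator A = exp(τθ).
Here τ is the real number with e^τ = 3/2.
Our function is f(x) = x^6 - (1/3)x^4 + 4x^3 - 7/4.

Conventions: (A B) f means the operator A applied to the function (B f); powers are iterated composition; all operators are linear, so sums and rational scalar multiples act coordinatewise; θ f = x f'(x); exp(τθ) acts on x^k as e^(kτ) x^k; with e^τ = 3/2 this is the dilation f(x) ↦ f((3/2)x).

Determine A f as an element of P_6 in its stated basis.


g(x) = (729/64)x^6 - (27/16)x^4 + (27/2)x^3 - 7/4

exp(τθ) x^k = e^(kτ) x^k; with e^τ = 3/2 this sends x^k to (3/2)^k x^k
x^3 ↦ 27/8 x^3
x^4 ↦ 81/16 x^4
x^6 ↦ 729/64 x^6
applying this coordinatewise to f: exp(τθ) f = (729/64)x^6 - (27/16)x^4 + (27/2)x^3 - 7/4


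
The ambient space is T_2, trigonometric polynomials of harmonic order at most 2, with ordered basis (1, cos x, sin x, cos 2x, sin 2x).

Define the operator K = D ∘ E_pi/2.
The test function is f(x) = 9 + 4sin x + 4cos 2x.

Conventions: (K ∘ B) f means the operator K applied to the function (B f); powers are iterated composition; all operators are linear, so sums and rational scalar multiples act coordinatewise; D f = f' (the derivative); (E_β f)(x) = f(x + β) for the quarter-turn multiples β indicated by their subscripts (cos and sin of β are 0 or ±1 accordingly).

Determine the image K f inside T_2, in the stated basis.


E_pi/2 f = 9 + 4cos x - 4cos 2x
D E_pi/2 f = -4sin x + 8sin 2x

the image equals g(x) = -4sin x + 8sin 2x


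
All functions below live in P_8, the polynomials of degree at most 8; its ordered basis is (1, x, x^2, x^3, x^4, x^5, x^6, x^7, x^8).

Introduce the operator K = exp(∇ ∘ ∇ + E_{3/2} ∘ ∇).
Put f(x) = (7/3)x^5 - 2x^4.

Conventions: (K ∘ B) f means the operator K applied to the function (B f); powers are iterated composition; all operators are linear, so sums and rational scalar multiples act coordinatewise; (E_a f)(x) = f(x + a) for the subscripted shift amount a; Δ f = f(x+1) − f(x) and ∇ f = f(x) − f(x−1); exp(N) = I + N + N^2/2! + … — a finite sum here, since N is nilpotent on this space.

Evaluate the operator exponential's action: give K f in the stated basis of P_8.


order-1 term: (35/3)x^4 + (256/3)x^3 - (673/6)x^2 + (731/3)x - 4337/48
order-2 term: (70/3)x^3 + 268x^2 + (1007/3)x - 109
order-3 term: (70/3)x^2 + 272x + 2687/6
order-4 term: (35/3)x + 274/3
order-5 term: 7/3
the series for exp(∇ ∘ ∇ + E_{3/2} ∘ ∇) f terminates at order 5
exp(∇ ∘ ∇ + E_{3/2} ∘ ∇) f = (7/3)x^5 + (29/3)x^4 + (326/3)x^3 + (1075/6)x^2 + 863x + 16423/48

g(x) = (7/3)x^5 + (29/3)x^4 + (326/3)x^3 + (1075/6)x^2 + 863x + 16423/48


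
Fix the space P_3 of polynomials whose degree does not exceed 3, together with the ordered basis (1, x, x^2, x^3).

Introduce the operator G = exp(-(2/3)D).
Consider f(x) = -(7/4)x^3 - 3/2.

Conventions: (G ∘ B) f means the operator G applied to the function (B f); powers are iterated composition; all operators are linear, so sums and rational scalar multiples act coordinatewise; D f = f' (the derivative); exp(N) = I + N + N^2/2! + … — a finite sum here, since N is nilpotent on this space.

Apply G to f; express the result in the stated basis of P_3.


g(x) = -(7/4)x^3 + (7/2)x^2 - (7/3)x - 53/54

order-1 term: (7/2)x^2
order-2 term: -(7/3)x
order-3 term: 14/27
the series for exp(-(2/3)D) f terminates at order 3
exp(-(2/3)D) f = -(7/4)x^3 + (7/2)x^2 - (7/3)x - 53/54


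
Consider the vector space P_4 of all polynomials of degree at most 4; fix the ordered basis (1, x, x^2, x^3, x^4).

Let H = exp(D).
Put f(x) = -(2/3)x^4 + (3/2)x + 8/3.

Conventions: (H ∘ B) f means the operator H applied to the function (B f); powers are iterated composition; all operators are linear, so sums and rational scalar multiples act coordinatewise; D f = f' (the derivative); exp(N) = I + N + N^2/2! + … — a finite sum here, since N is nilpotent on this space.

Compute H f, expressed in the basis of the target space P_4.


g(x) = -(2/3)x^4 - (8/3)x^3 - 4x^2 - (7/6)x + 7/2

order-1 term: -(8/3)x^3 + 3/2
order-2 term: -4x^2
order-3 term: -(8/3)x
order-4 term: -2/3
the series for exp(D) f terminates at order 4
exp(D) f = -(2/3)x^4 - (8/3)x^3 - 4x^2 - (7/6)x + 7/2


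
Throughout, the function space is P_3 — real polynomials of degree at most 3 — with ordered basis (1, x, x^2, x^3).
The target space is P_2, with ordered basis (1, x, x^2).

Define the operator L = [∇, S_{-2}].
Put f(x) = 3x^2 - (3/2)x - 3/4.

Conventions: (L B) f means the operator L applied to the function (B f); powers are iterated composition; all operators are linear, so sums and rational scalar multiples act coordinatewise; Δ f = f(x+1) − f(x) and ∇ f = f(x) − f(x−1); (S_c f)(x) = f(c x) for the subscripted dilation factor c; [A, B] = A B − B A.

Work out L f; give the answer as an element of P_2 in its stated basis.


S_{-2} f = 12x^2 + 3x - 3/4
∇ S_{-2} f = 24x - 9
∇ f = 6x - 9/2
S_{-2} ∇ f = -12x - 9/2
[∇, S_{-2}] f = 36x - 9/2

g(x) = 36x - 9/2
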